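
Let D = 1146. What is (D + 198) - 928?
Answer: 416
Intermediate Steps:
(D + 198) - 928 = (1146 + 198) - 928 = 1344 - 928 = 416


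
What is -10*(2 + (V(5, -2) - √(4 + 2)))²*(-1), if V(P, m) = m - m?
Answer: 100 - 40*√6 ≈ 2.0204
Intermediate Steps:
V(P, m) = 0
-10*(2 + (V(5, -2) - √(4 + 2)))²*(-1) = -10*(2 + (0 - √(4 + 2)))²*(-1) = -10*(2 + (0 - √6))²*(-1) = -10*(2 - √6)²*(-1) = 10*(2 - √6)²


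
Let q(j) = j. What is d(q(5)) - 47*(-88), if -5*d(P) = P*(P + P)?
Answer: 4126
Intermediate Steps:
d(P) = -2*P**2/5 (d(P) = -P*(P + P)/5 = -P*2*P/5 = -2*P**2/5)
d(q(5)) - 47*(-88) = -2/5*5**2 - 47*(-88) = -2/5*25 + 4136 = -10 + 4136 = 4126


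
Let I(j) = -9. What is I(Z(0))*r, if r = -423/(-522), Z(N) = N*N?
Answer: -423/58 ≈ -7.2931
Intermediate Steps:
Z(N) = N**2
r = 47/58 (r = -423*(-1/522) = 47/58 ≈ 0.81034)
I(Z(0))*r = -9*47/58 = -423/58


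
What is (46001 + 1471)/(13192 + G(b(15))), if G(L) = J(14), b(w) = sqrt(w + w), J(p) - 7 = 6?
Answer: 47472/13205 ≈ 3.5950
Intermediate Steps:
J(p) = 13 (J(p) = 7 + 6 = 13)
b(w) = sqrt(2)*sqrt(w) (b(w) = sqrt(2*w) = sqrt(2)*sqrt(w))
G(L) = 13
(46001 + 1471)/(13192 + G(b(15))) = (46001 + 1471)/(13192 + 13) = 47472/13205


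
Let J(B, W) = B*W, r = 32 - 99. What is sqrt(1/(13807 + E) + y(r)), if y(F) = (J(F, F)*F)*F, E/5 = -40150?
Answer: sqrt(704235034122327186)/186943 ≈ 4489.0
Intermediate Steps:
E = -200750 (E = 5*(-40150) = -200750)
r = -67
y(F) = F**4 (y(F) = ((F*F)*F)*F = (F**2*F)*F = F**3*F = F**4)
sqrt(1/(13807 + E) + y(r)) = sqrt(1/(13807 - 200750) + (-67)**4) = sqrt(1/(-186943) + 20151121) = sqrt(-1/186943 + 20151121) = sqrt(3767111013102/186943) = sqrt(704235034122327186)/186943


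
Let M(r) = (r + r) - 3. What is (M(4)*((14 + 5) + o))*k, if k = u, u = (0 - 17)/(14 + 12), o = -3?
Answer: -680/13 ≈ -52.308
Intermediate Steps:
M(r) = -3 + 2*r (M(r) = 2*r - 3 = -3 + 2*r)
u = -17/26 ≈ -0.65385
k = -17/26 ≈ -0.65385
(M(4)*((14 + 5) + o))*k = ((-3 + 2*4)*((14 + 5) - 3))*(-17/26) = ((-3 + 8)*(19 - 3))*(-17/26) = (5*16)*(-17/26) = 80*(-17/26) = -680/13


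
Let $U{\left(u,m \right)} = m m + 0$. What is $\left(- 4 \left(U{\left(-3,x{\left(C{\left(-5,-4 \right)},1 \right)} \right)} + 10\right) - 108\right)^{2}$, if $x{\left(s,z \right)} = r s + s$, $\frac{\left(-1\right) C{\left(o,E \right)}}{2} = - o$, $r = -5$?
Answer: $42876304$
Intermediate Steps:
$C{\left(o,E \right)} = 2 o$ ($C{\left(o,E \right)} = - 2 \left(- o\right) = 2 o$)
$x{\left(s,z \right)} = - 4 s$ ($x{\left(s,z \right)} = - 5 s + s = - 4 s$)
$U{\left(u,m \right)} = m^{2}$ ($U{\left(u,m \right)} = m^{2} + 0 = m^{2}$)
$\left(- 4 \left(U{\left(-3,x{\left(C{\left(-5,-4 \right)},1 \right)} \right)} + 10\right) - 108\right)^{2} = \left(- 4 \left(\left(- 4 \cdot 2 \left(-5\right)\right)^{2} + 10\right) - 108\right)^{2} = \left(- 4 \left(\left(\left(-4\right) \left(-10\right)\right)^{2} + 10\right) - 108\right)^{2} = \left(- 4 \left(40^{2} + 10\right) - 108\right)^{2} = \left(- 4 \left(1600 + 10\right) - 108\right)^{2} = \left(\left(-4\right) 1610 - 108\right)^{2} = \left(-6440 - 108\right)^{2} = \left(-6548\right)^{2} = 42876304$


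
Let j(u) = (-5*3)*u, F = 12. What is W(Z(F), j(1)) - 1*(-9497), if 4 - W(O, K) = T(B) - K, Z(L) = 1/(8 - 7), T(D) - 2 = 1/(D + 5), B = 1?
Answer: 56903/6 ≈ 9483.8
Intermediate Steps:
j(u) = -15*u
T(D) = 2 + 1/(5 + D) (T(D) = 2 + 1/(D + 5) = 2 + 1/(5 + D))
Z(L) = 1 (Z(L) = 1/1 = 1)
W(O, K) = 11/6 + K (W(O, K) = 4 - ((11 + 2*1)/(5 + 1) - K) = 4 - ((11 + 2)/6 - K) = 4 - ((⅙)*13 - K) = 4 - (13/6 - K) = 4 + (-13/6 + K) = 11/6 + K)
W(Z(F), j(1)) - 1*(-9497) = (11/6 - 15*1) - 1*(-9497) = (11/6 - 15) + 9497 = -79/6 + 9497 = 56903/6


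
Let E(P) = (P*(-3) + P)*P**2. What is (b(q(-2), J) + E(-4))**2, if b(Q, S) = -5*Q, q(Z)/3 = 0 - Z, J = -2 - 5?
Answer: 9604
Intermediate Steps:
J = -7
q(Z) = -3*Z (q(Z) = 3*(0 - Z) = 3*(-Z) = -3*Z)
E(P) = -2*P**3 (E(P) = (-3*P + P)*P**2 = (-2*P)*P**2 = -2*P**3)
(b(q(-2), J) + E(-4))**2 = (-(-15)*(-2) - 2*(-4)**3)**2 = (-5*6 - 2*(-64))**2 = (-30 + 128)**2 = 98**2 = 9604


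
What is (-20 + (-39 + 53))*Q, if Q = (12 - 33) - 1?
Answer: 132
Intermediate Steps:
Q = -22 (Q = -21 - 1 = -22)
(-20 + (-39 + 53))*Q = (-20 + (-39 + 53))*(-22) = (-20 + 14)*(-22) = -6*(-22) = 132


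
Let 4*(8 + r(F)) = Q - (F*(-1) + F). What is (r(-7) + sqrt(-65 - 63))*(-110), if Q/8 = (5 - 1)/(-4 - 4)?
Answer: 990 - 880*I*sqrt(2) ≈ 990.0 - 1244.5*I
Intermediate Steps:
Q = -4 (Q = 8*((5 - 1)/(-4 - 4)) = 8*(4/(-8)) = 8*(4*(-1/8)) = 8*(-1/2) = -4)
r(F) = -9 (r(F) = -8 + (-4 - (F*(-1) + F))/4 = -8 + (-4 - (-F + F))/4 = -8 + (-4 - 1*0)/4 = -8 + (-4 + 0)/4 = -8 + (1/4)*(-4) = -8 - 1 = -9)
(r(-7) + sqrt(-65 - 63))*(-110) = (-9 + sqrt(-65 - 63))*(-110) = (-9 + sqrt(-128))*(-110) = (-9 + 8*I*sqrt(2))*(-110) = 990 - 880*I*sqrt(2)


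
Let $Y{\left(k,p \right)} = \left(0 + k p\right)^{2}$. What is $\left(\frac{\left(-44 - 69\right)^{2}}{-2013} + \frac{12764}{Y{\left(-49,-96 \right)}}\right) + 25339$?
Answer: $\frac{94032482784745}{3711907584} \approx 25333.0$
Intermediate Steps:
$Y{\left(k,p \right)} = k^{2} p^{2}$ ($Y{\left(k,p \right)} = \left(k p\right)^{2} = k^{2} p^{2}$)
$\left(\frac{\left(-44 - 69\right)^{2}}{-2013} + \frac{12764}{Y{\left(-49,-96 \right)}}\right) + 25339 = \left(\frac{\left(-44 - 69\right)^{2}}{-2013} + \frac{12764}{\left(-49\right)^{2} \left(-96\right)^{2}}\right) + 25339 = \left(\left(-113\right)^{2} \left(- \frac{1}{2013}\right) + \frac{12764}{2401 \cdot 9216}\right) + 25339 = \left(12769 \left(- \frac{1}{2013}\right) + \frac{12764}{22127616}\right) + 25339 = \left(- \frac{12769}{2013} + 12764 \cdot \frac{1}{22127616}\right) + 25339 = \left(- \frac{12769}{2013} + \frac{3191}{5531904}\right) + 25339 = - \frac{23543486231}{3711907584} + 25339 = \frac{94032482784745}{3711907584}$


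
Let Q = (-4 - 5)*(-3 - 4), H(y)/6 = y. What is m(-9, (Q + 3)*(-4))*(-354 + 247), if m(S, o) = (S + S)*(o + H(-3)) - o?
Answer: -571380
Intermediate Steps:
H(y) = 6*y
Q = 63 (Q = -9*(-7) = 63)
m(S, o) = -o + 2*S*(-18 + o) (m(S, o) = (S + S)*(o + 6*(-3)) - o = (2*S)*(o - 18) - o = (2*S)*(-18 + o) - o = 2*S*(-18 + o) - o = -o + 2*S*(-18 + o))
m(-9, (Q + 3)*(-4))*(-354 + 247) = (-(63 + 3)*(-4) - 36*(-9) + 2*(-9)*((63 + 3)*(-4)))*(-354 + 247) = (-66*(-4) + 324 + 2*(-9)*(66*(-4)))*(-107) = (-1*(-264) + 324 + 2*(-9)*(-264))*(-107) = (264 + 324 + 4752)*(-107) = 5340*(-107) = -571380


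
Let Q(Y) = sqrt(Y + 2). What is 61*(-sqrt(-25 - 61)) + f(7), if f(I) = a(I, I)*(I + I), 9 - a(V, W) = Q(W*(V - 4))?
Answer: 126 - 14*sqrt(23) - 61*I*sqrt(86) ≈ 58.858 - 565.69*I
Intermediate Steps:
Q(Y) = sqrt(2 + Y)
a(V, W) = 9 - sqrt(2 + W*(-4 + V)) (a(V, W) = 9 - sqrt(2 + W*(V - 4)) = 9 - sqrt(2 + W*(-4 + V)))
f(I) = 2*I*(9 - sqrt(2 + I*(-4 + I))) (f(I) = (9 - sqrt(2 + I*(-4 + I)))*(I + I) = (9 - sqrt(2 + I*(-4 + I)))*(2*I) = 2*I*(9 - sqrt(2 + I*(-4 + I))))
61*(-sqrt(-25 - 61)) + f(7) = 61*(-sqrt(-25 - 61)) - 2*7*(-9 + sqrt(2 + 7*(-4 + 7))) = 61*(-sqrt(-86)) - 2*7*(-9 + sqrt(2 + 7*3)) = 61*(-I*sqrt(86)) - 2*7*(-9 + sqrt(2 + 21)) = 61*(-I*sqrt(86)) - 2*7*(-9 + sqrt(23)) = -61*I*sqrt(86) + (126 - 14*sqrt(23)) = 126 - 14*sqrt(23) - 61*I*sqrt(86)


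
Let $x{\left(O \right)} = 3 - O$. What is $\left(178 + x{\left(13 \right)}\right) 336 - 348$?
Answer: $56100$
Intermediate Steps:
$\left(178 + x{\left(13 \right)}\right) 336 - 348 = \left(178 + \left(3 - 13\right)\right) 336 - 348 = \left(178 - 10\right) 336 - 348 = 168 \cdot 336 - 348 = 56448 - 348 = 56100$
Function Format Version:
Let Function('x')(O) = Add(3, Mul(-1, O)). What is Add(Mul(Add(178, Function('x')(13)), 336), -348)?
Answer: 56100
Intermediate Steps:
Add(Mul(Add(178, Function('x')(13)), 336), -348) = Add(Mul(Add(178, Add(3, Mul(-1, 13))), 336), -348) = Add(Mul(Add(178, Add(3, -13)), 336), -348) = Add(Mul(Add(178, -10), 336), -348) = Add(Mul(168, 336), -348) = Add(56448, -348) = 56100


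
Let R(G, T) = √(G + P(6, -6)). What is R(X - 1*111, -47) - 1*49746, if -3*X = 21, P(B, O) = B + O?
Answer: -49746 + I*√118 ≈ -49746.0 + 10.863*I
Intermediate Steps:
X = -7 (X = -⅓*21 = -7)
R(G, T) = √G (R(G, T) = √(G + (6 - 6)) = √(G + 0) = √G)
R(X - 1*111, -47) - 1*49746 = √(-7 - 1*111) - 1*49746 = √(-7 - 111) - 49746 = √(-118) - 49746 = I*√118 - 49746 = -49746 + I*√118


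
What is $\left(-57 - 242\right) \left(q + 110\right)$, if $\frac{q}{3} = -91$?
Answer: $48737$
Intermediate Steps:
$q = -273$ ($q = 3 \left(-91\right) = -273$)
$\left(-57 - 242\right) \left(q + 110\right) = \left(-57 - 242\right) \left(-273 + 110\right) = \left(-57 - 242\right) \left(-163\right) = \left(-299\right) \left(-163\right) = 48737$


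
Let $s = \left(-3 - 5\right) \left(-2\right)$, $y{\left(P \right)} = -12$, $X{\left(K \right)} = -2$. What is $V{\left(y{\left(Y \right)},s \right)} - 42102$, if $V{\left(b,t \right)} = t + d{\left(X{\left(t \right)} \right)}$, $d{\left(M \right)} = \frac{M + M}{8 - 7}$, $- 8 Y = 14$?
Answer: $-42090$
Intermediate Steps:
$Y = - \frac{7}{4}$ ($Y = \left(- \frac{1}{8}\right) 14 = - \frac{7}{4} \approx -1.75$)
$d{\left(M \right)} = 2 M$ ($d{\left(M \right)} = \frac{2 M}{1} = 2 M 1 = 2 M$)
$s = 16$ ($s = \left(-8\right) \left(-2\right) = 16$)
$V{\left(b,t \right)} = -4 + t$ ($V{\left(b,t \right)} = t + 2 \left(-2\right) = t - 4 = -4 + t$)
$V{\left(y{\left(Y \right)},s \right)} - 42102 = \left(-4 + 16\right) - 42102 = 12 - 42102 = -42090$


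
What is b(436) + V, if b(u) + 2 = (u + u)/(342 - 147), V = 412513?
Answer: 80440517/195 ≈ 4.1252e+5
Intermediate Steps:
b(u) = -2 + 2*u/195 (b(u) = -2 + (u + u)/(342 - 147) = -2 + (2*u)/195 = -2 + (2*u)*(1/195) = -2 + 2*u/195)
b(436) + V = (-2 + (2/195)*436) + 412513 = (-2 + 872/195) + 412513 = 482/195 + 412513 = 80440517/195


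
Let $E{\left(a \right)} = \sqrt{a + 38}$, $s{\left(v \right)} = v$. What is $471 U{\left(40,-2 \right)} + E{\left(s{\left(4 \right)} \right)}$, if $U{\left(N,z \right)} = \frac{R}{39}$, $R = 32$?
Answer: $\frac{5024}{13} + \sqrt{42} \approx 392.94$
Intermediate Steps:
$U{\left(N,z \right)} = \frac{32}{39}$
$E{\left(a \right)} = \sqrt{38 + a}$
$471 U{\left(40,-2 \right)} + E{\left(s{\left(4 \right)} \right)} = 471 \cdot \frac{32}{39} + \sqrt{38 + 4} = \frac{5024}{13} + \sqrt{42}$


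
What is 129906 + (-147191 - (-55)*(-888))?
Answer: -66125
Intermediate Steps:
129906 + (-147191 - (-55)*(-888)) = 129906 + (-147191 - 1*48840) = 129906 + (-147191 - 48840) = 129906 - 196031 = -66125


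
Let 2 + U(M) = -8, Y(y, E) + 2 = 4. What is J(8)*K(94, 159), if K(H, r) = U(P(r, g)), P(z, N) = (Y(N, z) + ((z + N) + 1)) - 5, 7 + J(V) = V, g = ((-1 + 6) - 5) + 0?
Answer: -10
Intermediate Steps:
Y(y, E) = 2 (Y(y, E) = -2 + 4 = 2)
g = 0 (g = (5 - 5) + 0 = 0 + 0 = 0)
J(V) = -7 + V
P(z, N) = -2 + N + z (P(z, N) = (2 + ((z + N) + 1)) - 5 = (2 + ((N + z) + 1)) - 5 = (2 + (1 + N + z)) - 5 = (3 + N + z) - 5 = -2 + N + z)
U(M) = -10 (U(M) = -2 - 8 = -10)
K(H, r) = -10
J(8)*K(94, 159) = (-7 + 8)*(-10) = 1*(-10) = -10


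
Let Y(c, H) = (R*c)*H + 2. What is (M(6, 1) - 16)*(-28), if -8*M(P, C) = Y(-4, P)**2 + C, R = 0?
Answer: 931/2 ≈ 465.50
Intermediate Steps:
Y(c, H) = 2 (Y(c, H) = (0*c)*H + 2 = 0*H + 2 = 0 + 2 = 2)
M(P, C) = -1/2 - C/8 (M(P, C) = -(2**2 + C)/8 = -(4 + C)/8 = -1/2 - C/8)
(M(6, 1) - 16)*(-28) = ((-1/2 - 1/8*1) - 16)*(-28) = ((-1/2 - 1/8) - 16)*(-28) = (-5/8 - 16)*(-28) = -133/8*(-28) = 931/2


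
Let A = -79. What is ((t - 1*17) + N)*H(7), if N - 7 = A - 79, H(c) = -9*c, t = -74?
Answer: 15246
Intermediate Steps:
N = -151 (N = 7 + (-79 - 79) = 7 - 158 = -151)
((t - 1*17) + N)*H(7) = ((-74 - 1*17) - 151)*(-9*7) = ((-74 - 17) - 151)*(-63) = (-91 - 151)*(-63) = -242*(-63) = 15246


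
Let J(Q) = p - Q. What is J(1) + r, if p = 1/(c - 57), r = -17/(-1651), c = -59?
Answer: -191195/191516 ≈ -0.99832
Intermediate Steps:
r = 17/1651 (r = -17*(-1/1651) = 17/1651 ≈ 0.010297)
p = -1/116 (p = 1/(-59 - 57) = 1/(-116) = -1/116 ≈ -0.0086207)
J(Q) = -1/116 - Q
J(1) + r = (-1/116 - 1*1) + 17/1651 = (-1/116 - 1) + 17/1651 = -117/116 + 17/1651 = -191195/191516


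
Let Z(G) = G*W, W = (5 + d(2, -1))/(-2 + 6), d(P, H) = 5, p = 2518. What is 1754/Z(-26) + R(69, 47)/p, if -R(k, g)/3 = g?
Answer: -4425737/163670 ≈ -27.041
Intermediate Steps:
R(k, g) = -3*g
W = 5/2 (W = (5 + 5)/(-2 + 6) = 10/4 = 10*(¼) = 5/2 ≈ 2.5000)
Z(G) = 5*G/2 (Z(G) = G*(5/2) = 5*G/2)
1754/Z(-26) + R(69, 47)/p = 1754/(((5/2)*(-26))) - 3*47/2518 = 1754/(-65) - 141*1/2518 = 1754*(-1/65) - 141/2518 = -1754/65 - 141/2518 = -4425737/163670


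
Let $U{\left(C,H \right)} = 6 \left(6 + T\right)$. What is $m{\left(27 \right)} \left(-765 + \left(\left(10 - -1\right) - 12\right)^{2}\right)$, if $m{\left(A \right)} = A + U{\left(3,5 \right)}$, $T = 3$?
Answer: $-61884$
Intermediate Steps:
$U{\left(C,H \right)} = 54$ ($U{\left(C,H \right)} = 6 \left(6 + 3\right) = 6 \cdot 9 = 54$)
$m{\left(A \right)} = 54 + A$ ($m{\left(A \right)} = A + 54 = 54 + A$)
$m{\left(27 \right)} \left(-765 + \left(\left(10 - -1\right) - 12\right)^{2}\right) = \left(54 + 27\right) \left(-765 + \left(\left(10 - -1\right) - 12\right)^{2}\right) = 81 \left(-765 + \left(\left(10 + 1\right) - 12\right)^{2}\right) = 81 \left(-765 + \left(11 - 12\right)^{2}\right) = 81 \left(-765 + \left(-1\right)^{2}\right) = 81 \left(-765 + 1\right) = 81 \left(-764\right) = -61884$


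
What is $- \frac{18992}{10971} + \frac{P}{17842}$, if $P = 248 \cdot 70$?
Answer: $- \frac{74199352}{97872291} \approx -0.75812$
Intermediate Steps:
$P = 17360$
$- \frac{18992}{10971} + \frac{P}{17842} = - \frac{18992}{10971} + \frac{17360}{17842} = \left(-18992\right) \frac{1}{10971} + 17360 \cdot \frac{1}{17842} = - \frac{18992}{10971} + \frac{8680}{8921} = - \frac{74199352}{97872291}$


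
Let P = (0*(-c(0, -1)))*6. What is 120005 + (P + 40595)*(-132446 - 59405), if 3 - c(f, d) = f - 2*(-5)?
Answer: -7788071340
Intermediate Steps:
c(f, d) = -7 - f (c(f, d) = 3 - (f - 2*(-5)) = 3 - (f + 10) = 3 - (10 + f) = 3 + (-10 - f) = -7 - f)
P = 0 (P = (0*(-(-7 - 1*0)))*6 = (0*(-(-7 + 0)))*6 = (0*(-1*(-7)))*6 = (0*7)*6 = 0*6 = 0)
120005 + (P + 40595)*(-132446 - 59405) = 120005 + (0 + 40595)*(-132446 - 59405) = 120005 + 40595*(-191851) = 120005 - 7788191345 = -7788071340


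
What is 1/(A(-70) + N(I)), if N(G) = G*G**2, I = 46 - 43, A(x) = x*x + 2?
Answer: 1/4929 ≈ 0.00020288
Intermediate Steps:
A(x) = 2 + x**2 (A(x) = x**2 + 2 = 2 + x**2)
I = 3
N(G) = G**3
1/(A(-70) + N(I)) = 1/((2 + (-70)**2) + 3**3) = 1/((2 + 4900) + 27) = 1/(4902 + 27) = 1/4929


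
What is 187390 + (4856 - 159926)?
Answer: 32320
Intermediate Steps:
187390 + (4856 - 159926) = 187390 - 155070 = 32320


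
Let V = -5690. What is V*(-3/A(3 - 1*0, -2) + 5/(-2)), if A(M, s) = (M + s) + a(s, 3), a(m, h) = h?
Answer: 36985/2 ≈ 18493.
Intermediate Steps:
A(M, s) = 3 + M + s (A(M, s) = (M + s) + 3 = 3 + M + s)
V*(-3/A(3 - 1*0, -2) + 5/(-2)) = -5690*(-3/(3 + (3 - 1*0) - 2) + 5/(-2)) = -5690*(-3/(3 + (3 + 0) - 2) + 5*(-½)) = -5690*(-3/(3 + 3 - 2) - 5/2) = -5690*(-3/4 - 5/2) = -5690*(-3*¼ - 5/2) = -5690*(-¾ - 5/2) = -5690*(-13/4) = 36985/2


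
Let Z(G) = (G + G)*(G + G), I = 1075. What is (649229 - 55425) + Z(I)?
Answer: 5216304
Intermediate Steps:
Z(G) = 4*G² (Z(G) = (2*G)*(2*G) = 4*G²)
(649229 - 55425) + Z(I) = (649229 - 55425) + 4*1075² = 593804 + 4*1155625 = 593804 + 4622500 = 5216304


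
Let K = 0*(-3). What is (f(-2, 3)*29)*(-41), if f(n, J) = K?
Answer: 0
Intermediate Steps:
K = 0
f(n, J) = 0
(f(-2, 3)*29)*(-41) = (0*29)*(-41) = 0*(-41) = 0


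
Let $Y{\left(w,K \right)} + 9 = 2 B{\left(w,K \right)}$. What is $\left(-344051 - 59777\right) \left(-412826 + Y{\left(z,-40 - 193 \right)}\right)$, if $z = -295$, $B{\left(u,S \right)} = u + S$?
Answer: $167140774748$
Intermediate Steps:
$B{\left(u,S \right)} = S + u$
$Y{\left(w,K \right)} = -9 + 2 K + 2 w$ ($Y{\left(w,K \right)} = -9 + 2 \left(K + w\right) = -9 + \left(2 K + 2 w\right) = -9 + 2 K + 2 w$)
$\left(-344051 - 59777\right) \left(-412826 + Y{\left(z,-40 - 193 \right)}\right) = \left(-344051 - 59777\right) \left(-412826 + \left(-9 + 2 \left(-40 - 193\right) + 2 \left(-295\right)\right)\right) = - 403828 \left(-412826 - \left(599 - 2 \left(-40 - 193\right)\right)\right) = - 403828 \left(-412826 - 1065\right) = \left(-403828\right) \left(-413891\right) = 167140774748$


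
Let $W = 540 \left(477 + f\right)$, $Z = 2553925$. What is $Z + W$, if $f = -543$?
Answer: $2518285$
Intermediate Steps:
$W = -35640$ ($W = 540 \left(477 - 543\right) = 540 \left(-66\right) = -35640$)
$Z + W = 2553925 - 35640 = 2518285$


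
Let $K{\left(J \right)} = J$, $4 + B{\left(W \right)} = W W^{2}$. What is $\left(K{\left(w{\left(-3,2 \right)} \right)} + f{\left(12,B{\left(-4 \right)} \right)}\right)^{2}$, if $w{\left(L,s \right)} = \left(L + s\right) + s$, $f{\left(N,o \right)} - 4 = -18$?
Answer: $169$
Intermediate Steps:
$B{\left(W \right)} = -4 + W^{3}$ ($B{\left(W \right)} = -4 + W W^{2} = -4 + W^{3}$)
$f{\left(N,o \right)} = -14$ ($f{\left(N,o \right)} = 4 - 18 = -14$)
$w{\left(L,s \right)} = L + 2 s$
$\left(K{\left(w{\left(-3,2 \right)} \right)} + f{\left(12,B{\left(-4 \right)} \right)}\right)^{2} = \left(\left(-3 + 2 \cdot 2\right) - 14\right)^{2} = \left(\left(-3 + 4\right) - 14\right)^{2} = \left(1 - 14\right)^{2} = \left(-13\right)^{2} = 169$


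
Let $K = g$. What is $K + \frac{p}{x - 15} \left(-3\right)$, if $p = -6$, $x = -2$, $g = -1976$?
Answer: $- \frac{33610}{17} \approx -1977.1$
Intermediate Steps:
$K = -1976$
$K + \frac{p}{x - 15} \left(-3\right) = -1976 + - \frac{6}{-2 - 15} \left(-3\right) = -1976 + - \frac{6}{-17} \left(-3\right) = -1976 + \left(-6\right) \left(- \frac{1}{17}\right) \left(-3\right) = -1976 + \frac{6}{17} \left(-3\right) = -1976 - \frac{18}{17} = - \frac{33610}{17}$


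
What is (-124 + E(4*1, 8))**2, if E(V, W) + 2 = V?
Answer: 14884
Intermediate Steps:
E(V, W) = -2 + V
(-124 + E(4*1, 8))**2 = (-124 + (-2 + 4*1))**2 = (-124 + (-2 + 4))**2 = (-124 + 2)**2 = (-122)**2 = 14884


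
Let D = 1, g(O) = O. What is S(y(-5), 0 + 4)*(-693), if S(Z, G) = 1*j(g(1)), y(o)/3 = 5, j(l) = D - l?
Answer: 0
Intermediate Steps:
j(l) = 1 - l
y(o) = 15 (y(o) = 3*5 = 15)
S(Z, G) = 0 (S(Z, G) = 1*(1 - 1*1) = 1*(1 - 1) = 1*0 = 0)
S(y(-5), 0 + 4)*(-693) = 0*(-693) = 0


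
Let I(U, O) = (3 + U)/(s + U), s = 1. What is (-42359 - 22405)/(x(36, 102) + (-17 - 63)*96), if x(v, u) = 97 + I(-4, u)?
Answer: 48573/5687 ≈ 8.5411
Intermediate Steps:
I(U, O) = (3 + U)/(1 + U)
x(v, u) = 292/3 (x(v, u) = 97 + (3 - 4)/(1 - 4) = 97 - 1/(-3) = 97 - 1/3*(-1) = 97 + 1/3 = 292/3)
(-42359 - 22405)/(x(36, 102) + (-17 - 63)*96) = (-42359 - 22405)/(292/3 + (-17 - 63)*96) = -64764/(292/3 - 80*96) = -64764/(292/3 - 7680) = -64764/(-22748/3) = -64764*(-3/22748) = 48573/5687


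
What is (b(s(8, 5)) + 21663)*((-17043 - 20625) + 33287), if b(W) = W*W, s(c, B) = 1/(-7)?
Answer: -4650378928/49 ≈ -9.4906e+7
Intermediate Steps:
s(c, B) = -⅐
b(W) = W²
(b(s(8, 5)) + 21663)*((-17043 - 20625) + 33287) = ((-⅐)² + 21663)*((-17043 - 20625) + 33287) = (1/49 + 21663)*(-37668 + 33287) = (1061488/49)*(-4381) = -4650378928/49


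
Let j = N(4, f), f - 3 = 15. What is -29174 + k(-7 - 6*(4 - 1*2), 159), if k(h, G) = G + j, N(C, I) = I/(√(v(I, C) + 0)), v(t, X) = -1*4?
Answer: -29015 - 9*I ≈ -29015.0 - 9.0*I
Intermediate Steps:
f = 18 (f = 3 + 15 = 18)
v(t, X) = -4
N(C, I) = -I*I/2 (N(C, I) = I/(√(-4 + 0)) = I/(√(-4)) = I/((2*I)) = I*(-I/2) = -I*I/2)
j = -9*I (j = -½*I*18 = -9*I ≈ -9.0*I)
k(h, G) = G - 9*I
-29174 + k(-7 - 6*(4 - 1*2), 159) = -29174 + (159 - 9*I) = -29015 - 9*I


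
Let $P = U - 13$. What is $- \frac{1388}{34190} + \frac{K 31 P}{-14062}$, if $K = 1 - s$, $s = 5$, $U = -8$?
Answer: $- \frac{27137204}{120194945} \approx -0.22578$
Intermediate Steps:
$K = -4$ ($K = 1 - 5 = -4$)
$P = -21$ ($P = -8 - 13 = -21$)
$- \frac{1388}{34190} + \frac{K 31 P}{-14062} = - \frac{1388}{34190} + \frac{\left(-4\right) 31 \left(-21\right)}{-14062} = \left(-1388\right) \frac{1}{34190} + \left(-124\right) \left(-21\right) \left(- \frac{1}{14062}\right) = - \frac{694}{17095} + 2604 \left(- \frac{1}{14062}\right) = - \frac{694}{17095} - \frac{1302}{7031} = - \frac{27137204}{120194945}$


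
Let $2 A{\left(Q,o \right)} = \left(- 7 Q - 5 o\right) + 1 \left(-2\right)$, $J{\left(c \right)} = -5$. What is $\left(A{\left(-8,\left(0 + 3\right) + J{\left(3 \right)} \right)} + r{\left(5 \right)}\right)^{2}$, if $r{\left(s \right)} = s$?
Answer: $1369$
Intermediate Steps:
$A{\left(Q,o \right)} = -1 - \frac{7 Q}{2} - \frac{5 o}{2}$ ($A{\left(Q,o \right)} = \frac{\left(- 7 Q - 5 o\right) + 1 \left(-2\right)}{2} = \frac{\left(- 7 Q - 5 o\right) - 2}{2} = \frac{-2 - 7 Q - 5 o}{2} = -1 - \frac{7 Q}{2} - \frac{5 o}{2}$)
$\left(A{\left(-8,\left(0 + 3\right) + J{\left(3 \right)} \right)} + r{\left(5 \right)}\right)^{2} = \left(\left(-1 - -28 - \frac{5 \left(\left(0 + 3\right) - 5\right)}{2}\right) + 5\right)^{2} = \left(\left(-1 + 28 - \frac{5 \left(3 - 5\right)}{2}\right) + 5\right)^{2} = \left(\left(-1 + 28 - -5\right) + 5\right)^{2} = \left(\left(-1 + 28 + 5\right) + 5\right)^{2} = \left(32 + 5\right)^{2} = 37^{2} = 1369$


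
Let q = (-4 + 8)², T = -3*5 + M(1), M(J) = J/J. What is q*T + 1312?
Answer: 1088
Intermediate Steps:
M(J) = 1
T = -14 (T = -3*5 + 1 = -15 + 1 = -14)
q = 16 (q = 4² = 16)
q*T + 1312 = 16*(-14) + 1312 = -224 + 1312 = 1088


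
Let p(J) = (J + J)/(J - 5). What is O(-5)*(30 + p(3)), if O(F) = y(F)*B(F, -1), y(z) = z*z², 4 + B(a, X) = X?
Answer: 16875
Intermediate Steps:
p(J) = 2*J/(-5 + J) (p(J) = (2*J)/(-5 + J) = 2*J/(-5 + J))
B(a, X) = -4 + X
y(z) = z³
O(F) = -5*F³ (O(F) = F³*(-4 - 1) = F³*(-5) = -5*F³)
O(-5)*(30 + p(3)) = (-5*(-5)³)*(30 + 2*3/(-5 + 3)) = (-5*(-125))*(30 + 2*3/(-2)) = 625*(30 + 2*3*(-½)) = 625*(30 - 3) = 625*27 = 16875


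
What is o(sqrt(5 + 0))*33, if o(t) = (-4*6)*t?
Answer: -792*sqrt(5) ≈ -1771.0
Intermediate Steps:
o(t) = -24*t
o(sqrt(5 + 0))*33 = -24*sqrt(5 + 0)*33 = -24*sqrt(5)*33 = -792*sqrt(5)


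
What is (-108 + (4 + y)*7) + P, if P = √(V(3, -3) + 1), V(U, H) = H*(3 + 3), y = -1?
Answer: -87 + I*√17 ≈ -87.0 + 4.1231*I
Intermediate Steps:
V(U, H) = 6*H (V(U, H) = H*6 = 6*H)
P = I*√17 (P = √(6*(-3) + 1) = √(-18 + 1) = √(-17) = I*√17 ≈ 4.1231*I)
(-108 + (4 + y)*7) + P = (-108 + (4 - 1)*7) + I*√17 = (-108 + 3*7) + I*√17 = (-108 + 21) + I*√17 = -87 + I*√17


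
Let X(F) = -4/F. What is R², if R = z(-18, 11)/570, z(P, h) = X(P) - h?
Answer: 9409/26316900 ≈ 0.00035753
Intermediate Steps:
z(P, h) = -h - 4/P (z(P, h) = -4/P - h = -h - 4/P)
R = -97/5130 (R = (-1*11 - 4/(-18))/570 = (-11 - 4*(-1/18))*(1/570) = (-11 + 2/9)*(1/570) = -97/9*1/570 = -97/5130 ≈ -0.018908)
R² = (-97/5130)² = 9409/26316900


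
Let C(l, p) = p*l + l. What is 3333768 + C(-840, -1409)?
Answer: 4516488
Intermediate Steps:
C(l, p) = l + l*p (C(l, p) = l*p + l = l + l*p)
3333768 + C(-840, -1409) = 3333768 - 840*(1 - 1409) = 3333768 - 840*(-1408) = 3333768 + 1182720 = 4516488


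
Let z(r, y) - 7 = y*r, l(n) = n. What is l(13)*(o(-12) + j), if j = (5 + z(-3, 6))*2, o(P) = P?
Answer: -312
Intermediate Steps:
z(r, y) = 7 + r*y (z(r, y) = 7 + y*r = 7 + r*y)
j = -12 (j = (5 + (7 - 3*6))*2 = (5 + (7 - 18))*2 = (5 - 11)*2 = -6*2 = -12)
l(13)*(o(-12) + j) = 13*(-12 - 12) = 13*(-24) = -312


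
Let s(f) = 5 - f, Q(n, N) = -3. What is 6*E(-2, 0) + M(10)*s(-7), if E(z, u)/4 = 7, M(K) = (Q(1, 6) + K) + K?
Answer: 372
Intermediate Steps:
M(K) = -3 + 2*K (M(K) = (-3 + K) + K = -3 + 2*K)
E(z, u) = 28 (E(z, u) = 4*7 = 28)
6*E(-2, 0) + M(10)*s(-7) = 6*28 + (-3 + 2*10)*(5 - 1*(-7)) = 168 + (-3 + 20)*(5 + 7) = 168 + 17*12 = 168 + 204 = 372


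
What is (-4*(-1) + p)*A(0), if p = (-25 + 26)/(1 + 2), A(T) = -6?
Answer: -26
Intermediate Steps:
p = ⅓ (p = 1/3 = 1*(⅓) = ⅓ ≈ 0.33333)
(-4*(-1) + p)*A(0) = (-4*(-1) + ⅓)*(-6) = (4 + ⅓)*(-6) = (13/3)*(-6) = -26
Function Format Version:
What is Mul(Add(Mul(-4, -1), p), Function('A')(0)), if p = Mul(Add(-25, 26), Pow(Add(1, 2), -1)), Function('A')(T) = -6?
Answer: -26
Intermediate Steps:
p = Rational(1, 3) (p = Mul(1, Pow(3, -1)) = Mul(1, Rational(1, 3)) = Rational(1, 3) ≈ 0.33333)
Mul(Add(Mul(-4, -1), p), Function('A')(0)) = Mul(Add(Mul(-4, -1), Rational(1, 3)), -6) = Mul(Add(4, Rational(1, 3)), -6) = Mul(Rational(13, 3), -6) = -26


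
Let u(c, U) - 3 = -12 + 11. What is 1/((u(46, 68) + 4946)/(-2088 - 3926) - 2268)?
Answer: -3007/6822350 ≈ -0.00044076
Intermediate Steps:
u(c, U) = 2 (u(c, U) = 3 + (-12 + 11) = 3 - 1 = 2)
1/((u(46, 68) + 4946)/(-2088 - 3926) - 2268) = 1/((2 + 4946)/(-2088 - 3926) - 2268) = 1/(4948/(-6014) - 2268) = 1/(4948*(-1/6014) - 2268) = 1/(-2474/3007 - 2268) = 1/(-6822350/3007) = -3007/6822350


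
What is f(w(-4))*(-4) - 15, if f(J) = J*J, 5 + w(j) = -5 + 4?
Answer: -159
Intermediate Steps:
w(j) = -6 (w(j) = -5 + (-5 + 4) = -5 - 1 = -6)
f(J) = J²
f(w(-4))*(-4) - 15 = (-6)²*(-4) - 15 = 36*(-4) - 15 = -144 - 15 = -159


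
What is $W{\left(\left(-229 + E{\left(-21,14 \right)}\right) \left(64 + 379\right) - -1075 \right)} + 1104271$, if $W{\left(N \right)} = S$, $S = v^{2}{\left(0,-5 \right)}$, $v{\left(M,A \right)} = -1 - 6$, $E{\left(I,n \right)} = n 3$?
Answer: $1104320$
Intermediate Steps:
$E{\left(I,n \right)} = 3 n$
$v{\left(M,A \right)} = -7$ ($v{\left(M,A \right)} = -1 - 6 = -7$)
$S = 49$ ($S = \left(-7\right)^{2} = 49$)
$W{\left(N \right)} = 49$
$W{\left(\left(-229 + E{\left(-21,14 \right)}\right) \left(64 + 379\right) - -1075 \right)} + 1104271 = 49 + 1104271 = 1104320$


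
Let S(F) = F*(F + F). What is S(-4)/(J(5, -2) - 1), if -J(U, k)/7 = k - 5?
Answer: 2/3 ≈ 0.66667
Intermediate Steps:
J(U, k) = 35 - 7*k (J(U, k) = -7*(k - 5) = -7*(-5 + k) = 35 - 7*k)
S(F) = 2*F**2 (S(F) = F*(2*F) = 2*F**2)
S(-4)/(J(5, -2) - 1) = (2*(-4)**2)/((35 - 7*(-2)) - 1) = (2*16)/((35 + 14) - 1) = 32/(49 - 1) = 32/48 = 32*(1/48) = 2/3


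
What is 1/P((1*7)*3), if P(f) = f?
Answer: 1/21 ≈ 0.047619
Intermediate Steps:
1/P((1*7)*3) = 1/((1*7)*3) = 1/(7*3) = 1/21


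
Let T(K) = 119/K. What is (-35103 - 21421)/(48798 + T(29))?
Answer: -1639196/1415261 ≈ -1.1582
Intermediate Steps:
(-35103 - 21421)/(48798 + T(29)) = (-35103 - 21421)/(48798 + 119/29) = -56524/(48798 + 119*(1/29)) = -56524/(48798 + 119/29) = -56524/1415261/29 = -56524*29/1415261 = -1639196/1415261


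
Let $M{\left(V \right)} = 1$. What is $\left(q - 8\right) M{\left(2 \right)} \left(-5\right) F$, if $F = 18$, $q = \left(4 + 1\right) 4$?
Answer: $-1080$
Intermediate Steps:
$q = 20$ ($q = 5 \cdot 4 = 20$)
$\left(q - 8\right) M{\left(2 \right)} \left(-5\right) F = \left(20 - 8\right) 1 \left(-5\right) 18 = 12 \left(-5\right) 18 = \left(-60\right) 18 = -1080$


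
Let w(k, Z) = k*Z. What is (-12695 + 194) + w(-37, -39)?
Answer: -11058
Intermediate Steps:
w(k, Z) = Z*k
(-12695 + 194) + w(-37, -39) = (-12695 + 194) - 39*(-37) = -12501 + 1443 = -11058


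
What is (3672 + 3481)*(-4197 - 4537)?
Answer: -62474302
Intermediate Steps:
(3672 + 3481)*(-4197 - 4537) = 7153*(-8734) = -62474302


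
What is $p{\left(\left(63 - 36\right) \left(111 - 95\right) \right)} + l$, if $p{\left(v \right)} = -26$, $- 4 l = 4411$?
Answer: $- \frac{4515}{4} \approx -1128.8$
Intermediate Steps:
$l = - \frac{4411}{4}$ ($l = \left(- \frac{1}{4}\right) 4411 = - \frac{4411}{4} \approx -1102.8$)
$p{\left(\left(63 - 36\right) \left(111 - 95\right) \right)} + l = -26 - \frac{4411}{4} = - \frac{4515}{4}$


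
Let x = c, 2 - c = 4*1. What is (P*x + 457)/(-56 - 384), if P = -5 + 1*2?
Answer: -463/440 ≈ -1.0523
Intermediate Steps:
P = -3 (P = -5 + 2 = -3)
c = -2 (c = 2 - 4 = -2)
x = -2
(P*x + 457)/(-56 - 384) = (-3*(-2) + 457)/(-56 - 384) = (6 + 457)/(-440) = 463*(-1/440) = -463/440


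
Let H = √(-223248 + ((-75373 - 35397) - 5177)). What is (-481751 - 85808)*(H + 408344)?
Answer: -231759312296 - 567559*I*√339195 ≈ -2.3176e+11 - 3.3055e+8*I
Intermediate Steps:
H = I*√339195 (H = √(-223248 + (-110770 - 5177)) = √(-223248 - 115947) = √(-339195) = I*√339195 ≈ 582.4*I)
(-481751 - 85808)*(H + 408344) = (-481751 - 85808)*(I*√339195 + 408344) = -567559*(408344 + I*√339195) = -231759312296 - 567559*I*√339195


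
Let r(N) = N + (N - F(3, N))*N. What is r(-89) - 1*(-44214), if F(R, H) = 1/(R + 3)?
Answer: 312365/6 ≈ 52061.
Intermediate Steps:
F(R, H) = 1/(3 + R)
r(N) = N + N*(-1/6 + N) (r(N) = N + (N - 1/(3 + 3))*N = N + (N - 1/6)*N = N + (-1/6 + N)*N = N + N*(-1/6 + N))
r(-89) - 1*(-44214) = (1/6)*(-89)*(5 + 6*(-89)) - 1*(-44214) = (1/6)*(-89)*(5 - 534) + 44214 = (1/6)*(-89)*(-529) + 44214 = 47081/6 + 44214 = 312365/6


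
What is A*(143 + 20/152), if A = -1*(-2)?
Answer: 5439/19 ≈ 286.26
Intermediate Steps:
A = 2
A*(143 + 20/152) = 2*(143 + 20/152) = 2*(143 + 20*(1/152)) = 2*(143 + 5/38) = 2*(5439/38) = 5439/19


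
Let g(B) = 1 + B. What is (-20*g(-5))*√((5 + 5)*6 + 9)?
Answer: 80*√69 ≈ 664.53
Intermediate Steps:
(-20*g(-5))*√((5 + 5)*6 + 9) = (-20*(1 - 5))*√((5 + 5)*6 + 9) = (-20*(-4))*√(10*6 + 9) = 80*√(60 + 9) = 80*√69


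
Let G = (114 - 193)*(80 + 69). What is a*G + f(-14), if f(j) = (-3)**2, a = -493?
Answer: 5803112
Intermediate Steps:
f(j) = 9
G = -11771 (G = -79*149 = -11771)
a*G + f(-14) = -493*(-11771) + 9 = 5803103 + 9 = 5803112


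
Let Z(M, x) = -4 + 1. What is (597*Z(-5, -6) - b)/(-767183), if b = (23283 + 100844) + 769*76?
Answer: 184362/767183 ≈ 0.24031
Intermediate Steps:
Z(M, x) = -3
b = 182571 (b = 124127 + 58444 = 182571)
(597*Z(-5, -6) - b)/(-767183) = (597*(-3) - 1*182571)/(-767183) = (-1791 - 182571)*(-1/767183) = -184362*(-1/767183) = 184362/767183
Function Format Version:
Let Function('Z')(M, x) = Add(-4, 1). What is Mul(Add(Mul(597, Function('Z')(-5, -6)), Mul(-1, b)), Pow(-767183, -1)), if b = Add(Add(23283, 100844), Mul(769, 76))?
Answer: Rational(184362, 767183) ≈ 0.24031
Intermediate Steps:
Function('Z')(M, x) = -3
b = 182571 (b = Add(124127, 58444) = 182571)
Mul(Add(Mul(597, Function('Z')(-5, -6)), Mul(-1, b)), Pow(-767183, -1)) = Mul(Add(Mul(597, -3), Mul(-1, 182571)), Pow(-767183, -1)) = Mul(Add(-1791, -182571), Rational(-1, 767183)) = Mul(-184362, Rational(-1, 767183)) = Rational(184362, 767183)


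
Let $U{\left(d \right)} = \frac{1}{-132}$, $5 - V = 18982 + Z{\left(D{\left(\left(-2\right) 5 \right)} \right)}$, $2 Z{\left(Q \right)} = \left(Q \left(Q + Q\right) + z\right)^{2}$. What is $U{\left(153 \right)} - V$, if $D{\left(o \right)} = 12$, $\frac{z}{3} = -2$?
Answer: $\frac{7753547}{132} \approx 58739.0$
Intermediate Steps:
$z = -6$ ($z = 3 \left(-2\right) = -6$)
$Z{\left(Q \right)} = \frac{\left(-6 + 2 Q^{2}\right)^{2}}{2}$ ($Z{\left(Q \right)} = \frac{\left(Q \left(Q + Q\right) - 6\right)^{2}}{2} = \frac{\left(Q 2 Q - 6\right)^{2}}{2} = \frac{\left(2 Q^{2} - 6\right)^{2}}{2} = \frac{\left(-6 + 2 Q^{2}\right)^{2}}{2}$)
$V = -58739$ ($V = 5 - \left(18982 + 2 \left(-3 + 12^{2}\right)^{2}\right) = 5 - \left(18982 + 2 \left(-3 + 144\right)^{2}\right) = 5 - \left(18982 + 2 \cdot 141^{2}\right) = 5 - \left(18982 + 2 \cdot 19881\right) = 5 - \left(18982 + 39762\right) = 5 - 58744 = -58739$)
$U{\left(d \right)} = - \frac{1}{132}$
$U{\left(153 \right)} - V = - \frac{1}{132} - -58739 = - \frac{1}{132} + 58739 = \frac{7753547}{132}$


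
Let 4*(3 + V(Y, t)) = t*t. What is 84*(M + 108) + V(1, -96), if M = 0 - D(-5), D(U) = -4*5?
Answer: 13053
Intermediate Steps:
D(U) = -20
V(Y, t) = -3 + t²/4 (V(Y, t) = -3 + (t*t)/4 = -3 + t²/4)
M = 20 (M = 0 - 1*(-20) = 0 + 20 = 20)
84*(M + 108) + V(1, -96) = 84*(20 + 108) + (-3 + (¼)*(-96)²) = 84*128 + (-3 + (¼)*9216) = 10752 + (-3 + 2304) = 10752 + 2301 = 13053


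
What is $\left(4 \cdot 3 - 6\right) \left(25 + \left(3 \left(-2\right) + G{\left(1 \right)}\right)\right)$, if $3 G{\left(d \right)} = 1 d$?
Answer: $116$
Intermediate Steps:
$G{\left(d \right)} = \frac{d}{3}$ ($G{\left(d \right)} = \frac{1 d}{3} = \frac{d}{3}$)
$\left(4 \cdot 3 - 6\right) \left(25 + \left(3 \left(-2\right) + G{\left(1 \right)}\right)\right) = \left(4 \cdot 3 - 6\right) \left(25 + \left(3 \left(-2\right) + \frac{1}{3} \cdot 1\right)\right) = \left(12 - 6\right) \left(25 + \left(-6 + \frac{1}{3}\right)\right) = 6 \left(25 - \frac{17}{3}\right) = 6 \cdot \frac{58}{3} = 116$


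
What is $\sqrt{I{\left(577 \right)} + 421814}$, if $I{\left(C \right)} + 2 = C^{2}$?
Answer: $\sqrt{754741} \approx 868.76$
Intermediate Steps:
$I{\left(C \right)} = -2 + C^{2}$
$\sqrt{I{\left(577 \right)} + 421814} = \sqrt{\left(-2 + 577^{2}\right) + 421814} = \sqrt{\left(-2 + 332929\right) + 421814} = \sqrt{332927 + 421814} = \sqrt{754741}$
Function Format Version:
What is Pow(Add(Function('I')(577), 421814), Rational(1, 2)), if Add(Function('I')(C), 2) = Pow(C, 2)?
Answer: Pow(754741, Rational(1, 2)) ≈ 868.76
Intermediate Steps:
Function('I')(C) = Add(-2, Pow(C, 2))
Pow(Add(Function('I')(577), 421814), Rational(1, 2)) = Pow(Add(Add(-2, Pow(577, 2)), 421814), Rational(1, 2)) = Pow(Add(Add(-2, 332929), 421814), Rational(1, 2)) = Pow(Add(332927, 421814), Rational(1, 2)) = Pow(754741, Rational(1, 2))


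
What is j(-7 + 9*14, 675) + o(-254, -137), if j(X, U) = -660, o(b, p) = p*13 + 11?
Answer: -2430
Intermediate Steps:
o(b, p) = 11 + 13*p (o(b, p) = 13*p + 11 = 11 + 13*p)
j(-7 + 9*14, 675) + o(-254, -137) = -660 + (11 + 13*(-137)) = -660 + (11 - 1781) = -660 - 1770 = -2430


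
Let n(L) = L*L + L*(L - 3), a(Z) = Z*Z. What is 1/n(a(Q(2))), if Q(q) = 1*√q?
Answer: ½ ≈ 0.50000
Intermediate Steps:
Q(q) = √q
a(Z) = Z²
n(L) = L² + L*(-3 + L)
1/n(a(Q(2))) = 1/((√2)²*(-3 + 2*(√2)²)) = 1/(2*(-3 + 2*2)) = 1/(2*(-3 + 4)) = 1/(2*1) = 1/2 = ½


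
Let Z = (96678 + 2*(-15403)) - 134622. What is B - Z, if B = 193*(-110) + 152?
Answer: 47672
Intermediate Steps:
B = -21078 (B = -21230 + 152 = -21078)
Z = -68750 (Z = (96678 - 30806) - 134622 = 65872 - 134622 = -68750)
B - Z = -21078 - 1*(-68750) = -21078 + 68750 = 47672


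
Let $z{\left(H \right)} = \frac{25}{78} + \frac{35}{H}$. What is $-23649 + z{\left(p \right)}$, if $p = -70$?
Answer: $- \frac{922318}{39} \approx -23649.0$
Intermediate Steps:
$z{\left(H \right)} = \frac{25}{78} + \frac{35}{H}$ ($z{\left(H \right)} = 25 \cdot \frac{1}{78} + \frac{35}{H} = \frac{25}{78} + \frac{35}{H}$)
$-23649 + z{\left(p \right)} = -23649 + \left(\frac{25}{78} + \frac{35}{-70}\right) = -23649 + \left(\frac{25}{78} + 35 \left(- \frac{1}{70}\right)\right) = -23649 + \left(\frac{25}{78} - \frac{1}{2}\right) = -23649 - \frac{7}{39} = - \frac{922318}{39}$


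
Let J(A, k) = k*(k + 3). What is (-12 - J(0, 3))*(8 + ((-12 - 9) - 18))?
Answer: 930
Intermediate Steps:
J(A, k) = k*(3 + k)
(-12 - J(0, 3))*(8 + ((-12 - 9) - 18)) = (-12 - 3*(3 + 3))*(8 + ((-12 - 9) - 18)) = (-12 - 3*6)*(8 + (-21 - 18)) = (-12 - 1*18)*(8 - 39) = (-12 - 18)*(-31) = -30*(-31) = 930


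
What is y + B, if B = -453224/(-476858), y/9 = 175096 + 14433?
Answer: 406703116081/238429 ≈ 1.7058e+6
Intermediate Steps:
y = 1705761 (y = 9*(175096 + 14433) = 9*189529 = 1705761)
B = 226612/238429 (B = -453224*(-1/476858) = 226612/238429 ≈ 0.95044)
y + B = 1705761 + 226612/238429 = 406703116081/238429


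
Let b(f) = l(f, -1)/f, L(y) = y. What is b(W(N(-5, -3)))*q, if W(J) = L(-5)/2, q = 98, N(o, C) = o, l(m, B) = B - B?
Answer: 0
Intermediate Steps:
l(m, B) = 0
W(J) = -5/2
b(f) = 0 (b(f) = 0/f = 0)
b(W(N(-5, -3)))*q = 0*98 = 0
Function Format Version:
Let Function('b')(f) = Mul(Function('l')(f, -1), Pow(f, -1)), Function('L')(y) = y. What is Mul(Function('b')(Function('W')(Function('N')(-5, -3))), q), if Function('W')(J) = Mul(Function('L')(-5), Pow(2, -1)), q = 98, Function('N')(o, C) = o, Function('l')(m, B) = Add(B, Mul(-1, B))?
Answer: 0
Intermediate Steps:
Function('l')(m, B) = 0
Function('W')(J) = Rational(-5, 2) (Function('W')(J) = Mul(-5, Pow(2, -1)) = Mul(-5, Rational(1, 2)) = Rational(-5, 2))
Function('b')(f) = 0 (Function('b')(f) = Mul(0, Pow(f, -1)) = 0)
Mul(Function('b')(Function('W')(Function('N')(-5, -3))), q) = Mul(0, 98) = 0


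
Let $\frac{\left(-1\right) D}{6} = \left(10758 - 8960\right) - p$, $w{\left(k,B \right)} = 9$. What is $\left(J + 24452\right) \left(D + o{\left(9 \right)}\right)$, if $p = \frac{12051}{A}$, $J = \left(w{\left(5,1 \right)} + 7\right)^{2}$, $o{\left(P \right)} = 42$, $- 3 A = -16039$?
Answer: $- \frac{4253190052608}{16039} \approx -2.6518 \cdot 10^{8}$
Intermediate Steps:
$A = \frac{16039}{3}$ ($A = \left(- \frac{1}{3}\right) \left(-16039\right) = \frac{16039}{3} \approx 5346.3$)
$J = 256$ ($J = \left(9 + 7\right)^{2} = 16^{2} = 256$)
$p = \frac{36153}{16039}$ ($p = \frac{12051}{\frac{16039}{3}} = 12051 \cdot \frac{3}{16039} = \frac{36153}{16039} \approx 2.2541$)
$D = - \frac{172811814}{16039}$ ($D = - 6 \left(\left(10758 - 8960\right) - \frac{36153}{16039}\right) = - 6 \left(1798 - \frac{36153}{16039}\right) = \left(-6\right) \frac{28801969}{16039} = - \frac{172811814}{16039} \approx -10774.0$)
$\left(J + 24452\right) \left(D + o{\left(9 \right)}\right) = \left(256 + 24452\right) \left(- \frac{172811814}{16039} + 42\right) = 24708 \left(- \frac{172138176}{16039}\right) = - \frac{4253190052608}{16039}$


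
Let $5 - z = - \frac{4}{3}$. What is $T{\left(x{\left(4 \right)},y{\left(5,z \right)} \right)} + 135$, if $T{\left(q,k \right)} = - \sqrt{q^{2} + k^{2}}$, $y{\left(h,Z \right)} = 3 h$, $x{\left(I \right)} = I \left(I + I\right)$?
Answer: $135 - \sqrt{1249} \approx 99.659$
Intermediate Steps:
$z = \frac{19}{3}$ ($z = 5 - - \frac{4}{3} = 5 + \frac{4}{3} = \frac{19}{3} \approx 6.3333$)
$x{\left(I \right)} = 2 I^{2}$ ($x{\left(I \right)} = I 2 I = 2 I^{2}$)
$T{\left(q,k \right)} = - \sqrt{k^{2} + q^{2}}$
$T{\left(x{\left(4 \right)},y{\left(5,z \right)} \right)} + 135 = - \sqrt{\left(3 \cdot 5\right)^{2} + \left(2 \cdot 4^{2}\right)^{2}} + 135 = - \sqrt{15^{2} + \left(2 \cdot 16\right)^{2}} + 135 = - \sqrt{225 + 32^{2}} + 135 = - \sqrt{225 + 1024} + 135 = - \sqrt{1249} + 135 = 135 - \sqrt{1249}$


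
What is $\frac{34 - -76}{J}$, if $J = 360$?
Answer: $\frac{11}{36} \approx 0.30556$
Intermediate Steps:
$\frac{34 - -76}{J} = \frac{34 - -76}{360} = \left(34 + 76\right) \frac{1}{360} = 110 \cdot \frac{1}{360} = \frac{11}{36}$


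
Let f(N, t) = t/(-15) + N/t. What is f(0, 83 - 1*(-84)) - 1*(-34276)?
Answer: 513973/15 ≈ 34265.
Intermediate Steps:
f(N, t) = -t/15 + N/t (f(N, t) = t*(-1/15) + N/t = -t/15 + N/t)
f(0, 83 - 1*(-84)) - 1*(-34276) = (-(83 - 1*(-84))/15 + 0/(83 - 1*(-84))) - 1*(-34276) = (-(83 + 84)/15 + 0/(83 + 84)) + 34276 = (-1/15*167 + 0/167) + 34276 = (-167/15 + 0*(1/167)) + 34276 = (-167/15 + 0) + 34276 = -167/15 + 34276 = 513973/15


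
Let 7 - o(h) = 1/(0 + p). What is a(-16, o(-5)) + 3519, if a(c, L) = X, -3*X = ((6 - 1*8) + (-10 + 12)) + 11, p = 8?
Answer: 10546/3 ≈ 3515.3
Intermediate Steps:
X = -11/3 (X = -(((6 - 1*8) + (-10 + 12)) + 11)/3 = -(((6 - 8) + 2) + 11)/3 = -((-2 + 2) + 11)/3 = -(0 + 11)/3 = -⅓*11 = -11/3 ≈ -3.6667)
o(h) = 55/8 (o(h) = 7 - 1/(0 + 8) = 7 - 1/8 = 7 - 1*⅛ = 7 - ⅛ = 55/8)
a(c, L) = -11/3
a(-16, o(-5)) + 3519 = -11/3 + 3519 = 10546/3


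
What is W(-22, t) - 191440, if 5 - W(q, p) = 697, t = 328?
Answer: -192132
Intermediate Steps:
W(q, p) = -692 (W(q, p) = 5 - 1*697 = 5 - 697 = -692)
W(-22, t) - 191440 = -692 - 191440 = -192132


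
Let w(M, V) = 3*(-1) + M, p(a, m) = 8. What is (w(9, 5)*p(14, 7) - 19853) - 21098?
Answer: -40903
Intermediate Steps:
w(M, V) = -3 + M
(w(9, 5)*p(14, 7) - 19853) - 21098 = ((-3 + 9)*8 - 19853) - 21098 = (6*8 - 19853) - 21098 = (48 - 19853) - 21098 = -19805 - 21098 = -40903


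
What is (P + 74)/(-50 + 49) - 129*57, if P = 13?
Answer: -7440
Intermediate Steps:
(P + 74)/(-50 + 49) - 129*57 = (13 + 74)/(-50 + 49) - 129*57 = 87/(-1) - 7353 = 87*(-1) - 7353 = -87 - 7353 = -7440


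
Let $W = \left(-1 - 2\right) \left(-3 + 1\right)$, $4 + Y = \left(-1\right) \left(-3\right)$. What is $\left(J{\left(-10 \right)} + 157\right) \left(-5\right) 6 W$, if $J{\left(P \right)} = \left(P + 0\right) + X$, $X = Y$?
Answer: $-26280$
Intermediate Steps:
$Y = -1$ ($Y = -4 - -3 = -4 + 3 = -1$)
$W = 6$ ($W = \left(-3\right) \left(-2\right) = 6$)
$X = -1$
$J{\left(P \right)} = -1 + P$ ($J{\left(P \right)} = \left(P + 0\right) - 1 = P - 1 = -1 + P$)
$\left(J{\left(-10 \right)} + 157\right) \left(-5\right) 6 W = \left(\left(-1 - 10\right) + 157\right) \left(-5\right) 6 \cdot 6 = \left(-11 + 157\right) \left(\left(-30\right) 6\right) = 146 \left(-180\right) = -26280$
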